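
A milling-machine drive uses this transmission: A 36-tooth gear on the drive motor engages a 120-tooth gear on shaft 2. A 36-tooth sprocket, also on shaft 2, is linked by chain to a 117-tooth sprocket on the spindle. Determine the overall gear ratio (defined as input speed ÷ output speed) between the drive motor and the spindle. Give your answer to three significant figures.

Each stage contributes driven/driver: gear mesh 120/36 = 3.3333, chain 117/36 = 3.25.
Overall: 3.3333 × 3.25 = 10.833.

10.8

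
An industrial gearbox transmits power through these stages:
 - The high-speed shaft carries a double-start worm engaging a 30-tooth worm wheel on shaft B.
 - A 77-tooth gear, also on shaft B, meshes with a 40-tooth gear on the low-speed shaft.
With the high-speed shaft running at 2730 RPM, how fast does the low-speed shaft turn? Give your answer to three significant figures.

Worm: ratio = 30/2 = 15, so shaft B turns at 2730 / 15 = 182 RPM.
Gear mesh: ratio = 40/77 = 0.51948, so the low-speed shaft turns at 182 / 0.51948 = 350.35 RPM.

350 RPM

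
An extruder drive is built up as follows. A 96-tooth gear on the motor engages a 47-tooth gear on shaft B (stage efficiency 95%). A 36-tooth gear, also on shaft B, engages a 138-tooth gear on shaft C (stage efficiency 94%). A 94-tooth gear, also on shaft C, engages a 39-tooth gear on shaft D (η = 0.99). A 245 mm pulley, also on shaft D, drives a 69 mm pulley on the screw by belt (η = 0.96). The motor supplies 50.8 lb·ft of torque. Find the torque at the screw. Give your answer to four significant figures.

gear mesh 47/96 = 0.48958 → τ = 50.8·0.48958·0.95 = 23.627 lb·ft
gear mesh 138/36 = 3.8333 → τ = 23.627·3.8333·0.94 = 85.137 lb·ft
gear mesh 39/94 = 0.41489 → τ = 85.137·0.41489·0.99 = 34.97 lb·ft
belt 69/245 = 0.28163 → τ = 34.97·0.28163·0.96 = 9.4546 lb·ft

9.455 lb·ft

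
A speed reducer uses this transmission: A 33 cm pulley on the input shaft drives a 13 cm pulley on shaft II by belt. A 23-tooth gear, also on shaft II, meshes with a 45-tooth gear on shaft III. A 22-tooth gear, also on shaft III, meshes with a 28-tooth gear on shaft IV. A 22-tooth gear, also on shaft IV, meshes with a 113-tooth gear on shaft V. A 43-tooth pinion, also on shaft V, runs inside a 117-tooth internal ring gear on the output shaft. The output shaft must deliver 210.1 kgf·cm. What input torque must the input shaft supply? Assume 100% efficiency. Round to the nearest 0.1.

Overall ratio R = 0.39394 × 1.9565 × 1.2727 × 5.1364 × 2.7209 = 13.71.
Input torque = output torque / R = 210.1 / 13.71 = 15.325 kgf·cm.

15.3 kgf·cm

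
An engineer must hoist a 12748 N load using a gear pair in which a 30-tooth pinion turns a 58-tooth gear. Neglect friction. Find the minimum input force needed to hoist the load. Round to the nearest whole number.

6594 N

Gear pair MA = 58/30 = 1.9333.
Effort = load / MA = 12748 / 1.9333 = 6593.8 N.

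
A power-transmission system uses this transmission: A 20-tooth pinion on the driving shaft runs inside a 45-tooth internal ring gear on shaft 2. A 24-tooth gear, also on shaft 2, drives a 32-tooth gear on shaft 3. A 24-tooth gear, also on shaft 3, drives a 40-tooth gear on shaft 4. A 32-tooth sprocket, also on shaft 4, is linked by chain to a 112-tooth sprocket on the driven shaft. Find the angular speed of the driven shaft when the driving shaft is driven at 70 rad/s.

4 rad/s

Internal gear: ratio = 45/20 = 2.25, so shaft 2 turns at 70 / 2.25 = 31.111 rad/s.
Gear mesh: ratio = 32/24 = 1.3333, so shaft 3 turns at 31.111 / 1.3333 = 23.333 rad/s.
Gear mesh: ratio = 40/24 = 1.6667, so shaft 4 turns at 23.333 / 1.6667 = 14 rad/s.
Chain: ratio = 112/32 = 3.5, so the driven shaft turns at 14 / 3.5 = 4 rad/s.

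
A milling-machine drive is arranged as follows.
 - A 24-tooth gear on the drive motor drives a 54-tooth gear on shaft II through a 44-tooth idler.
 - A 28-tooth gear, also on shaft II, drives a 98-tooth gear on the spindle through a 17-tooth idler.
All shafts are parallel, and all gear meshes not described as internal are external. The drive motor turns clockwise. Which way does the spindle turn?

the drive motor → shaft II: driver → idler → driven is 2 external meshes, 2 reversals → CW.
shaft II → the spindle: driver → idler → driven is 2 external meshes, 2 reversals → CW.
4 reversals in total — an even number — so the spindle turns the same way as the drive motor.

clockwise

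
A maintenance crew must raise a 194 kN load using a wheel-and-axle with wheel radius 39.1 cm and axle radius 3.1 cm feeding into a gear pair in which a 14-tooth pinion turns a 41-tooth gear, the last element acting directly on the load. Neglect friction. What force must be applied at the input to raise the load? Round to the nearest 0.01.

5.25 kN

Wheel-and-axle MA = R/r = 39.1/3.1 = 12.613.
Gear pair MA = 41/14 = 2.9286.
Combined ideal MA = 12.613 × 2.9286 = 36.938.
Effort = load / MA = 194 / 36.938 = 5.2521 kN.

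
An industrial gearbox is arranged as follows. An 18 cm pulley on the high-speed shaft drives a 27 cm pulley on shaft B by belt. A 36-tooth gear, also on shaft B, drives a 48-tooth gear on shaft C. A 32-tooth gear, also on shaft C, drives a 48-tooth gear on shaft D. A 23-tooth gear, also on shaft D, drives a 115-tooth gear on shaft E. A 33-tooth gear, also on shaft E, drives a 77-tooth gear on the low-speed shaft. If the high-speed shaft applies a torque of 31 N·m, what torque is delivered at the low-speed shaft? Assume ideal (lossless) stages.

Belt: ratio = 27/18 = 1.5; torque at shaft B = 31 × 1.5 = 46.5 N·m.
Gear mesh: ratio = 48/36 = 1.3333; torque at shaft C = 46.5 × 1.3333 = 62 N·m.
Gear mesh: ratio = 48/32 = 1.5; torque at shaft D = 62 × 1.5 = 93 N·m.
Gear mesh: ratio = 115/23 = 5; torque at shaft E = 93 × 5 = 465 N·m.
Gear mesh: ratio = 77/33 = 2.3333; torque at the low-speed shaft = 465 × 2.3333 = 1085 N·m.

1085 N·m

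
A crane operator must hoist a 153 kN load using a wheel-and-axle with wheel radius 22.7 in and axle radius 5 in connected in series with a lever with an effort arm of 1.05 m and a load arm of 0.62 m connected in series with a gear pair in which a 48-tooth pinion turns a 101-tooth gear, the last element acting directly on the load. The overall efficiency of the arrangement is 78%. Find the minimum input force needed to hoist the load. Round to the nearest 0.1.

Wheel-and-axle MA = R/r = 22.7/5 = 4.54.
Lever MA = effort arm / load arm = 1.05/0.62 = 1.6935.
Gear pair MA = 101/48 = 2.1042.
Combined ideal MA = 4.54 × 1.6935 × 2.1042 = 16.178.
Actual MA = 16.178 × 0.78 = 12.619.
Effort = load / actual MA = 153 / 12.619 = 12.124 kN.

12.1 kN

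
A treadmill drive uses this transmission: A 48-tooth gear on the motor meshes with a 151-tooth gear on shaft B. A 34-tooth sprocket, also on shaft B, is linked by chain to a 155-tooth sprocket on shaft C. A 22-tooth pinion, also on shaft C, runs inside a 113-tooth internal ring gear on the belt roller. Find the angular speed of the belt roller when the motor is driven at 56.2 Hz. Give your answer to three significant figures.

0.763 Hz

gear mesh 151/48 = 3.1458 → 56.2/3.1458 = 17.865 Hz
chain 155/34 = 4.5588 → 17.865/4.5588 = 3.9188 Hz
internal gear 113/22 = 5.1364 → 3.9188/5.1364 = 0.76294 Hz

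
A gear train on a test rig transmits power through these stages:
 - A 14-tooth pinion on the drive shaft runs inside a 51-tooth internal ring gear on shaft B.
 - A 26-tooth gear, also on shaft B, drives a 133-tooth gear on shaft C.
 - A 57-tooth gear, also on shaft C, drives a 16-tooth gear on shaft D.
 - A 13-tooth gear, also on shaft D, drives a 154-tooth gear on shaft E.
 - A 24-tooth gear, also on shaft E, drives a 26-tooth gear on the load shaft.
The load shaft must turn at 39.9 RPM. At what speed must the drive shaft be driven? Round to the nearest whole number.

2678 RPM

Overall ratio R = 3.6429 × 5.1154 × 0.2807 × 11.846 × 1.0833 = 67.128.
Required input speed = output speed × R = 39.9 × 67.128 = 2678.4 RPM.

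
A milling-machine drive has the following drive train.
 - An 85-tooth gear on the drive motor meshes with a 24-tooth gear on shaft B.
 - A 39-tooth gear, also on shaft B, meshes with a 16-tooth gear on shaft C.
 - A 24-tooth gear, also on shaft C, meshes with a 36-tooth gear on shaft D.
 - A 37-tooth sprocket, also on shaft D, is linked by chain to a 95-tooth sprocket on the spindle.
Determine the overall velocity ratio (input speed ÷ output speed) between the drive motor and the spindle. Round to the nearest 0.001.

Each stage contributes driven/driver: gear mesh 24/85 = 0.28235, gear mesh 16/39 = 0.41026, gear mesh 36/24 = 1.5, chain 95/37 = 2.5676.
Overall: 0.28235 × 0.41026 × 1.5 × 2.5676 = 0.44613.

0.446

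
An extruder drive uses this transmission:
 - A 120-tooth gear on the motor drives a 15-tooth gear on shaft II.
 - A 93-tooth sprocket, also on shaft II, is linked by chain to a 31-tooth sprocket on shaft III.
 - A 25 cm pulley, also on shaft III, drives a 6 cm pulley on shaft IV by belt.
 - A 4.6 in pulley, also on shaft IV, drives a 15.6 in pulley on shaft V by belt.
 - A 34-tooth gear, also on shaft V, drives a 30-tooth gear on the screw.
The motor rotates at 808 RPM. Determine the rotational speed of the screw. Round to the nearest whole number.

gear mesh 15/120 = 0.125 → 808/0.125 = 6464 RPM
chain 31/93 = 0.33333 → 6464/0.33333 = 19392 RPM
belt 6/25 = 0.24 → 19392/0.24 = 80800 RPM
belt 15.6/4.6 = 3.3913 → 80800/3.3913 = 23826 RPM
gear mesh 30/34 = 0.88235 → 23826/0.88235 = 27002 RPM

27002 RPM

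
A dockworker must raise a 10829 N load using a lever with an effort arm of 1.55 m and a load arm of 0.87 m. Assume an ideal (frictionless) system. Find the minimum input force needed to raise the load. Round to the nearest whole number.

Lever MA = effort arm / load arm = 1.55/0.87 = 1.7816.
Effort = load / MA = 10829 / 1.7816 = 6078.2 N.

6078 N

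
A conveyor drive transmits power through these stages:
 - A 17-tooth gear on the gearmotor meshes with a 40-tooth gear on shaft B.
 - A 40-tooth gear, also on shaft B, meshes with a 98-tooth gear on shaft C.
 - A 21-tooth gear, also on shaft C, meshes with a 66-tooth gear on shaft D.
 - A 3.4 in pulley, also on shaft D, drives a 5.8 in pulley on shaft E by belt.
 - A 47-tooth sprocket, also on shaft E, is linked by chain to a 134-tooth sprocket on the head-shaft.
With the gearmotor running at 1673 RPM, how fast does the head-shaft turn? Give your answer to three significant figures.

19.0 RPM

Gear mesh: ratio = 40/17 = 2.3529, so shaft B turns at 1673 / 2.3529 = 711.02 RPM.
Gear mesh: ratio = 98/40 = 2.45, so shaft C turns at 711.02 / 2.45 = 290.21 RPM.
Gear mesh: ratio = 66/21 = 3.1429, so shaft D turns at 290.21 / 3.1429 = 92.341 RPM.
Belt: ratio = 5.8/3.4 = 1.7059, so shaft E turns at 92.341 / 1.7059 = 54.131 RPM.
Chain: ratio = 134/47 = 2.8511, so the head-shaft turns at 54.131 / 2.8511 = 18.986 RPM.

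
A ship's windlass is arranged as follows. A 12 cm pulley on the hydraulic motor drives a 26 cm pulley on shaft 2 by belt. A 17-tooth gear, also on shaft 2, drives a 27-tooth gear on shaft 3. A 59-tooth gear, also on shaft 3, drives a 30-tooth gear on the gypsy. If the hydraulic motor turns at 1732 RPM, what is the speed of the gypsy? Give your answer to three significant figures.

990 RPM

Belt: ratio = 26/12 = 2.1667, so shaft 2 turns at 1732 / 2.1667 = 799.38 RPM.
Gear mesh: ratio = 27/17 = 1.5882, so shaft 3 turns at 799.38 / 1.5882 = 503.32 RPM.
Gear mesh: ratio = 30/59 = 0.50847, so the gypsy turns at 503.32 / 0.50847 = 989.86 RPM.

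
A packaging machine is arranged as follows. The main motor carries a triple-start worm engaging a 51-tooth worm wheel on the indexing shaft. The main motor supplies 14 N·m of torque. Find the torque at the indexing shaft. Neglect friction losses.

After the worm (51/3): 14 × 17 = 238 N·m

238 N·m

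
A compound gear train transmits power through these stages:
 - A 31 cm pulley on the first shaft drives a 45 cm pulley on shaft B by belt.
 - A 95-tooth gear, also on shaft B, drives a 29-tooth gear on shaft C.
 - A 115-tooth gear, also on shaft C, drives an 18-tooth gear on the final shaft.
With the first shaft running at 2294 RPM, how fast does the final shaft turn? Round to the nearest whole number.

33075 RPM

the first shaft → shaft B (belt, 45/31): 2294 ÷ 1.4516 = 1580.3 RPM
shaft B → shaft C (gear mesh, 29/95): 1580.3 ÷ 0.30526 = 5176.9 RPM
shaft C → the final shaft (gear mesh, 18/115): 5176.9 ÷ 0.15652 = 33075 RPM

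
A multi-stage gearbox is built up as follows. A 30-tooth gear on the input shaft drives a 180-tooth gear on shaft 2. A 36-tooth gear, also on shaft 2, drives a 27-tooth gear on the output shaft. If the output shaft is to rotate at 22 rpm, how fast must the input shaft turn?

99 rpm

Overall ratio R = 6 × 0.75 = 4.5.
Required input speed = output speed × R = 22 × 4.5 = 99 rpm.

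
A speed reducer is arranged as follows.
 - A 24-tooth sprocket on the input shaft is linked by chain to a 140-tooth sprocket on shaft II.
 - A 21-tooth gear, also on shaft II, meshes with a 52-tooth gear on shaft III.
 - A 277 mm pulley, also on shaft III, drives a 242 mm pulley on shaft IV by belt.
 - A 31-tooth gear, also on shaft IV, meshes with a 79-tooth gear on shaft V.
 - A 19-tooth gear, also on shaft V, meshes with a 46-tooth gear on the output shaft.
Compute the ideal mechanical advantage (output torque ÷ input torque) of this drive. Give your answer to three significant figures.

Each stage contributes driven/driver: chain 140/24 = 5.8333, gear mesh 52/21 = 2.4762, belt 242/277 = 0.87365, gear mesh 79/31 = 2.5484, gear mesh 46/19 = 2.4211.
Overall: 5.8333 × 2.4762 × 0.87365 × 2.5484 × 2.4211 = 77.859.

77.9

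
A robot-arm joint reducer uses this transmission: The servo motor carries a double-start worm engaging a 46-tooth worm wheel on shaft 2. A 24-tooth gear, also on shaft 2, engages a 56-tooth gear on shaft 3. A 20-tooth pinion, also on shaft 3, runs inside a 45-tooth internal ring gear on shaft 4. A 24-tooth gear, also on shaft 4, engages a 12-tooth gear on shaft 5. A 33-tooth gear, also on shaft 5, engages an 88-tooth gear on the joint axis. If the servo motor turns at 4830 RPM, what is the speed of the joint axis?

30 RPM

the servo motor → shaft 2 (worm, 46/2): 4830 ÷ 23 = 210 RPM
shaft 2 → shaft 3 (gear mesh, 56/24): 210 ÷ 2.3333 = 90 RPM
shaft 3 → shaft 4 (internal gear, 45/20): 90 ÷ 2.25 = 40 RPM
shaft 4 → shaft 5 (gear mesh, 12/24): 40 ÷ 0.5 = 80 RPM
shaft 5 → the joint axis (gear mesh, 88/33): 80 ÷ 2.6667 = 30 RPM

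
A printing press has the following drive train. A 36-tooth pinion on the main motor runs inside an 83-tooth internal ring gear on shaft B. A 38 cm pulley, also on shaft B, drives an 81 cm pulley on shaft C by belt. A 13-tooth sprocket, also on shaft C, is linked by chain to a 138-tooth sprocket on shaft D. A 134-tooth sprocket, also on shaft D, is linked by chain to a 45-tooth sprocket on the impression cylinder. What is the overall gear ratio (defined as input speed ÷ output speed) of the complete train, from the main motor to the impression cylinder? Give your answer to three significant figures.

17.5

Each stage contributes driven/driver: internal gear 83/36 = 2.3056, belt 81/38 = 2.1316, chain 138/13 = 10.615, chain 45/134 = 0.33582.
Overall: 2.3056 × 2.1316 × 10.615 × 0.33582 = 17.519.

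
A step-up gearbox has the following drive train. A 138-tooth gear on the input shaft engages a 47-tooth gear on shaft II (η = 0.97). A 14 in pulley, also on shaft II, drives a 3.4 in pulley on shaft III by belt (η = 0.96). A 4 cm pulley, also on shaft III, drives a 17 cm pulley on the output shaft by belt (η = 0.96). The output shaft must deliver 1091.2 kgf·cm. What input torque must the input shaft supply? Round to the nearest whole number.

3472 kgf·cm

Overall ratio R = 0.34058 × 0.24286 × 4.25 = 0.35153; overall efficiency η = 0.97 × 0.96 × 0.96 = 0.8940.
Input torque = output torque / (R × η) = 1091.2 / (0.35153 × 0.8940) = 3472.4 kgf·cm.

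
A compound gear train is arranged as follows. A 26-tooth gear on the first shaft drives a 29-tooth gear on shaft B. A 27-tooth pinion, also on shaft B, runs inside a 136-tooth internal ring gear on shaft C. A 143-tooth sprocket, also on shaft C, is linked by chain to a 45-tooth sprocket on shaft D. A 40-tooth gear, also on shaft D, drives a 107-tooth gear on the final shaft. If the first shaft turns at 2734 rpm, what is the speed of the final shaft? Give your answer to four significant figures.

578.1 rpm

gear mesh 29/26 = 1.1154 → 2734/1.1154 = 2451.2 rpm
internal gear 136/27 = 5.037 → 2451.2/5.037 = 486.63 rpm
chain 45/143 = 0.31469 → 486.63/0.31469 = 1546.4 rpm
gear mesh 107/40 = 2.675 → 1546.4/2.675 = 578.09 rpm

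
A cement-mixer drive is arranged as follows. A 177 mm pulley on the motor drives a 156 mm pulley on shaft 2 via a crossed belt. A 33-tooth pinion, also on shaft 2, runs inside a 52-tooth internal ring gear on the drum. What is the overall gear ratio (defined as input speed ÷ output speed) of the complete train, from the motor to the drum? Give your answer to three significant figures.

1.39

Each stage contributes driven/driver: belt 156/177 = 0.88136, internal gear 52/33 = 1.5758.
Overall: 0.88136 × 1.5758 = 1.3888.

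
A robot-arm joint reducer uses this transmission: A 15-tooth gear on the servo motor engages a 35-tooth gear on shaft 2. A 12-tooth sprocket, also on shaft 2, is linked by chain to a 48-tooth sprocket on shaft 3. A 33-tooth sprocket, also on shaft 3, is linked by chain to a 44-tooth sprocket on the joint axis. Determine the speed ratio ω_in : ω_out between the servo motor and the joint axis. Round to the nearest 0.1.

Each stage contributes driven/driver: gear mesh 35/15 = 2.3333, chain 48/12 = 4, chain 44/33 = 1.3333.
Overall: 2.3333 × 4 × 1.3333 = 12.444.

12.4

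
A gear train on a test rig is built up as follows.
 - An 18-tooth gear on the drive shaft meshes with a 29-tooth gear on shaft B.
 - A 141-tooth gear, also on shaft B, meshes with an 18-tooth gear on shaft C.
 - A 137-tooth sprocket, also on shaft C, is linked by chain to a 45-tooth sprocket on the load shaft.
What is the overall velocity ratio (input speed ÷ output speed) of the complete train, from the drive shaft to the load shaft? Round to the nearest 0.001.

Each stage contributes driven/driver: gear mesh 29/18 = 1.6111, gear mesh 18/141 = 0.12766, chain 45/137 = 0.32847.
Overall: 1.6111 × 0.12766 × 0.32847 = 0.067557.

0.068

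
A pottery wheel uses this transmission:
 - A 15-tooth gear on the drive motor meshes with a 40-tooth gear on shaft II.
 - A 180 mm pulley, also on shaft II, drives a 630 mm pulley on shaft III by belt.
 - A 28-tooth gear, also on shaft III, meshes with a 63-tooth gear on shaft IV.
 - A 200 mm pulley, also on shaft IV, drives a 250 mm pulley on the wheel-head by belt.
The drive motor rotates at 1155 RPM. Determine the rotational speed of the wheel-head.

Gear mesh: ratio = 40/15 = 2.6667, so shaft II turns at 1155 / 2.6667 = 433.12 RPM.
Belt: ratio = 630/180 = 3.5, so shaft III turns at 433.12 / 3.5 = 123.75 RPM.
Gear mesh: ratio = 63/28 = 2.25, so shaft IV turns at 123.75 / 2.25 = 55 RPM.
Belt: ratio = 250/200 = 1.25, so the wheel-head turns at 55 / 1.25 = 44 RPM.

44 RPM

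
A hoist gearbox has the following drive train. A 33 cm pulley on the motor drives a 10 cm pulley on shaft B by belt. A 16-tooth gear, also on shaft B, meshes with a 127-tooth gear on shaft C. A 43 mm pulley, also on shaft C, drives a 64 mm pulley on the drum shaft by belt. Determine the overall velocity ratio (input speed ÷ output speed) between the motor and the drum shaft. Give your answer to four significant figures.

Each stage contributes driven/driver: belt 10/33 = 0.30303, gear mesh 127/16 = 7.9375, belt 64/43 = 1.4884.
Overall: 0.30303 × 7.9375 × 1.4884 = 3.58.

3.580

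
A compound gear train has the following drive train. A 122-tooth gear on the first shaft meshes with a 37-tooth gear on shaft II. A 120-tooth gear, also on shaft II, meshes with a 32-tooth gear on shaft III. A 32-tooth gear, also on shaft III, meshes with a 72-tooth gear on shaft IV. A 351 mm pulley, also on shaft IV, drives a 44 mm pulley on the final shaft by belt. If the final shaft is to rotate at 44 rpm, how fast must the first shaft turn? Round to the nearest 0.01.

Overall ratio R = 0.30328 × 0.26667 × 2.25 × 0.12536 = 0.022811.
Required input speed = output speed × R = 44 × 0.022811 = 1.0037 rpm.

1.00 rpm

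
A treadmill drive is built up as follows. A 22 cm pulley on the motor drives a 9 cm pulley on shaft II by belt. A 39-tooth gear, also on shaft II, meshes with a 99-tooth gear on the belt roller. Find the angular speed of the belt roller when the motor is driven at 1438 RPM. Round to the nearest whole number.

1385 RPM

Belt: ratio = 9/22 = 0.40909, so shaft II turns at 1438 / 0.40909 = 3515.1 RPM.
Gear mesh: ratio = 99/39 = 2.5385, so the belt roller turns at 3515.1 / 2.5385 = 1384.7 RPM.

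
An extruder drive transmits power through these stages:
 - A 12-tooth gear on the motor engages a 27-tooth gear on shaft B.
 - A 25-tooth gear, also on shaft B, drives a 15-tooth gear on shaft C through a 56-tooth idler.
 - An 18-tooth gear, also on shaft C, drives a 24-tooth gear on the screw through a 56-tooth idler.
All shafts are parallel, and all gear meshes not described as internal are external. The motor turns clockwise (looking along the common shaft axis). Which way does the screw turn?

counterclockwise

the motor → shaft B: external mesh, 1 reversal → CCW.
shaft B → shaft C: driver → idler → driven is 2 external meshes, 2 reversals → CCW.
shaft C → the screw: driver → idler → driven is 2 external meshes, 2 reversals → CCW.
5 reversals in total — an odd number — so the screw turns opposite to the motor.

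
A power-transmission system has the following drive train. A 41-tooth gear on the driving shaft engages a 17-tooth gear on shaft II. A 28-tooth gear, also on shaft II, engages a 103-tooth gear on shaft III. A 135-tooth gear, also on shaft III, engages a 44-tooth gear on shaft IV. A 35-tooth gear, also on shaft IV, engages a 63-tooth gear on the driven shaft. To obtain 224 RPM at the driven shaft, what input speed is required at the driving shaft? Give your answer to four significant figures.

200.4 RPM

Overall ratio R = 0.41463 × 3.6786 × 0.32593 × 1.8 = 0.89482.
Required input speed = output speed × R = 224 × 0.89482 = 200.44 RPM.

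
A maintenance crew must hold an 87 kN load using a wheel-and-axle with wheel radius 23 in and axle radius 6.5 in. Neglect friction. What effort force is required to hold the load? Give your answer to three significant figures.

24.6 kN

Wheel-and-axle MA = R/r = 23/6.5 = 3.5385.
Effort = load / MA = 87 / 3.5385 = 24.587 kN.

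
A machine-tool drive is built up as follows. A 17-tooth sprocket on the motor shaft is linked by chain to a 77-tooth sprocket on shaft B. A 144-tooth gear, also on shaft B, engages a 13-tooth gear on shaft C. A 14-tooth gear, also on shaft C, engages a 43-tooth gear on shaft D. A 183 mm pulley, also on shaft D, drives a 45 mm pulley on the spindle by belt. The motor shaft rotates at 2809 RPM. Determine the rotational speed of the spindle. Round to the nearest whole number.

chain 77/17 = 4.5294 → 2809/4.5294 = 620.17 RPM
gear mesh 13/144 = 0.090278 → 620.17/0.090278 = 6869.6 RPM
gear mesh 43/14 = 3.0714 → 6869.6/3.0714 = 2236.6 RPM
belt 45/183 = 0.2459 → 2236.6/0.2459 = 9095.5 RPM

9096 RPM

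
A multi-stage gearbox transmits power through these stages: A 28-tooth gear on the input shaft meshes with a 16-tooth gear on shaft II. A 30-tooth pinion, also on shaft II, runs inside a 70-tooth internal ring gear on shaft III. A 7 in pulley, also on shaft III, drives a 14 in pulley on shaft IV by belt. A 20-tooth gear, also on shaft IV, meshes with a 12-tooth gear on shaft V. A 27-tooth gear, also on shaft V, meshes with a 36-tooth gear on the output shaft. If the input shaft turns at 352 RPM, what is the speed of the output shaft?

165 RPM

gear mesh 16/28 = 0.57143 → 352/0.57143 = 616 RPM
internal gear 70/30 = 2.3333 → 616/2.3333 = 264 RPM
belt 14/7 = 2 → 264/2 = 132 RPM
gear mesh 12/20 = 0.6 → 132/0.6 = 220 RPM
gear mesh 36/27 = 1.3333 → 220/1.3333 = 165 RPM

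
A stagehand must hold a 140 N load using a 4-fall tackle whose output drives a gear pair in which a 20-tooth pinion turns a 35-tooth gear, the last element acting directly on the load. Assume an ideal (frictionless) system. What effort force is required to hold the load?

Block-and-tackle MA = number of supporting rope parts = 4.
Gear pair MA = 35/20 = 1.75.
Combined ideal MA = 4 × 1.75 = 7.
Effort = load / MA = 140 / 7 = 20 N.

20 N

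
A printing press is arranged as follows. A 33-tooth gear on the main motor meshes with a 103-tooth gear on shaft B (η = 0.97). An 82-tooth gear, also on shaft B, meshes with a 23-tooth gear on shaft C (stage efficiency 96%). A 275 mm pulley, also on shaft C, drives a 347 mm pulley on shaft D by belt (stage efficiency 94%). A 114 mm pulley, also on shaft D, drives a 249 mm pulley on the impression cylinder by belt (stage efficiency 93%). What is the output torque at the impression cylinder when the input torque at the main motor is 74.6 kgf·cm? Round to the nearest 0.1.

After the gear mesh (103/33): 74.6 × 3.1212 × 0.97 = 225.86 kgf·cm
After the gear mesh (23/82): 225.86 × 0.28049 × 0.96 = 60.816 kgf·cm
After the belt (347/275): 60.816 × 1.2618 × 0.94 = 72.135 kgf·cm
After the belt (249/114): 72.135 × 2.1842 × 0.93 = 146.53 kgf·cm

146.5 kgf·cm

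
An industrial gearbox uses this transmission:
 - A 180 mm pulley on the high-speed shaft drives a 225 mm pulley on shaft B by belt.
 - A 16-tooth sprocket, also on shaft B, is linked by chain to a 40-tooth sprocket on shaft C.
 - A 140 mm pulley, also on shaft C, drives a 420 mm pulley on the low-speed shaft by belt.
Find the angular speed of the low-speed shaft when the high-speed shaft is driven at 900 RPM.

the high-speed shaft → shaft B (belt, 225/180): 900 ÷ 1.25 = 720 RPM
shaft B → shaft C (chain, 40/16): 720 ÷ 2.5 = 288 RPM
shaft C → the low-speed shaft (belt, 420/140): 288 ÷ 3 = 96 RPM

96 RPM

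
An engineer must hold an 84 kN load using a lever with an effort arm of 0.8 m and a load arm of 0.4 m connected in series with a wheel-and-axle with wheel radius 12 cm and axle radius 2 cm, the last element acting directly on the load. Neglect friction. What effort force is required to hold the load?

Lever MA = effort arm / load arm = 0.8/0.4 = 2.
Wheel-and-axle MA = R/r = 12/2 = 6.
Combined ideal MA = 2 × 6 = 12.
Effort = load / MA = 84 / 12 = 7 kN.

7 kN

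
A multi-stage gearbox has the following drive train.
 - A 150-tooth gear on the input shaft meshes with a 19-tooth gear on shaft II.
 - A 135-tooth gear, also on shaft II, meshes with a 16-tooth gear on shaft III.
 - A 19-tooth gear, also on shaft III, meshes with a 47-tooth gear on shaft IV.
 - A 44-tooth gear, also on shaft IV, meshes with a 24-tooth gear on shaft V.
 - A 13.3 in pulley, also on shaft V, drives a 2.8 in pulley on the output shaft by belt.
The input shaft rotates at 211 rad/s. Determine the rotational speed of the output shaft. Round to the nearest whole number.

Gear mesh: ratio = 19/150 = 0.12667, so shaft II turns at 211 / 0.12667 = 1665.8 rad/s.
Gear mesh: ratio = 16/135 = 0.11852, so shaft III turns at 1665.8 / 0.11852 = 14055 rad/s.
Gear mesh: ratio = 47/19 = 2.4737, so shaft IV turns at 14055 / 2.4737 = 5681.8 rad/s.
Gear mesh: ratio = 24/44 = 0.54545, so shaft V turns at 5681.8 / 0.54545 = 10417 rad/s.
Belt: ratio = 2.8/13.3 = 0.21053, so the output shaft turns at 10417 / 0.21053 = 49479 rad/s.

49479 rad/s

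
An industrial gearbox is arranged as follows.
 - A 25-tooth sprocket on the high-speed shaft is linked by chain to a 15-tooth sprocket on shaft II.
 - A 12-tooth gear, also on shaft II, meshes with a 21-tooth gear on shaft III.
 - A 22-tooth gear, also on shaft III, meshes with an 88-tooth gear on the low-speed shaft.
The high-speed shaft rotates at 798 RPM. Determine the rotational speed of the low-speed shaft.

Chain: ratio = 15/25 = 0.6, so shaft II turns at 798 / 0.6 = 1330 RPM.
Gear mesh: ratio = 21/12 = 1.75, so shaft III turns at 1330 / 1.75 = 760 RPM.
Gear mesh: ratio = 88/22 = 4, so the low-speed shaft turns at 760 / 4 = 190 RPM.

190 RPM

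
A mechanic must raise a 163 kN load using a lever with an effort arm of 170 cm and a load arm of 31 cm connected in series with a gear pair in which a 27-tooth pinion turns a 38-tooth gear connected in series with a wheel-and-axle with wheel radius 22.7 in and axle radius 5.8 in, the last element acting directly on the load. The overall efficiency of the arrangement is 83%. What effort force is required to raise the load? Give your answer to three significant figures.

6.50 kN

Lever MA = effort arm / load arm = 170/31 = 5.4839.
Gear pair MA = 38/27 = 1.4074.
Wheel-and-axle MA = R/r = 22.7/5.8 = 3.9138.
Combined ideal MA = 5.4839 × 1.4074 × 3.9138 = 30.207.
Actual MA = 30.207 × 0.83 = 25.072.
Effort = load / actual MA = 163 / 25.072 = 6.5014 kN.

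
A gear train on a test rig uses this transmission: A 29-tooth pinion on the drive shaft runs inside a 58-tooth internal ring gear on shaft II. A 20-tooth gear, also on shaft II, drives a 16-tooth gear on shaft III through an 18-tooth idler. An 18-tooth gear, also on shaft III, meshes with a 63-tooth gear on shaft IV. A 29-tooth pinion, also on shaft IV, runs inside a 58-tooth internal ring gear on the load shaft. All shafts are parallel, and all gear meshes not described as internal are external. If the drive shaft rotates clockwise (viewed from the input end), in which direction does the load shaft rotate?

anticlockwise

the drive shaft → shaft II: internal mesh, same direction → CW.
shaft II → shaft III: driver → idler → driven is 2 external meshes, 2 reversals → CW.
shaft III → shaft IV: external mesh, 1 reversal → CCW.
shaft IV → the load shaft: internal mesh, same direction → CCW.
3 reversals in total — an odd number — so the load shaft turns opposite to the drive shaft.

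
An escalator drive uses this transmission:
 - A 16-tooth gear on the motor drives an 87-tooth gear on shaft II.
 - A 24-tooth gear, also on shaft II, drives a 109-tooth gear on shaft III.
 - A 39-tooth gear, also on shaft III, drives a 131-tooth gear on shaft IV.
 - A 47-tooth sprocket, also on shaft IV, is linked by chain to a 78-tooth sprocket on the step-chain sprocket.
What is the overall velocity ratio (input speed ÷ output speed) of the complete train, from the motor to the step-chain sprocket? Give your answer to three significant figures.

138

Each stage contributes driven/driver: gear mesh 87/16 = 5.4375, gear mesh 109/24 = 4.5417, gear mesh 131/39 = 3.359, chain 78/47 = 1.6596.
Overall: 5.4375 × 4.5417 × 3.359 × 1.6596 = 137.66.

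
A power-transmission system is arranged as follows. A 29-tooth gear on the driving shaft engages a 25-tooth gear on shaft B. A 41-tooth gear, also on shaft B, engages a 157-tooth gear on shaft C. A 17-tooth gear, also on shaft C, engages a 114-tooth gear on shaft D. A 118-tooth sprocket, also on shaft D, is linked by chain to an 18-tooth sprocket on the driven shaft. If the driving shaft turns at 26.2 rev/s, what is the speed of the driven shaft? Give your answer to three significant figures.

the driving shaft → shaft B (gear mesh, 25/29): 26.2 ÷ 0.86207 = 30.392 rev/s
shaft B → shaft C (gear mesh, 157/41): 30.392 ÷ 3.8293 = 7.9368 rev/s
shaft C → shaft D (gear mesh, 114/17): 7.9368 ÷ 6.7059 = 1.1836 rev/s
shaft D → the driven shaft (chain, 18/118): 1.1836 ÷ 0.15254 = 7.7588 rev/s

7.76 rev/s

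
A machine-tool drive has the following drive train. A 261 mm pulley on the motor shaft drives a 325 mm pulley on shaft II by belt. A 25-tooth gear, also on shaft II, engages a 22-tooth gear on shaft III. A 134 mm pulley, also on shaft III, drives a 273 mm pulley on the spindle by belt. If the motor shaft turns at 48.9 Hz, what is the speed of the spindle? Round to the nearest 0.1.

belt 325/261 = 1.2452 → 48.9/1.2452 = 39.27 Hz
gear mesh 22/25 = 0.88 → 39.27/0.88 = 44.626 Hz
belt 273/134 = 2.0373 → 44.626/2.0373 = 21.904 Hz

21.9 Hz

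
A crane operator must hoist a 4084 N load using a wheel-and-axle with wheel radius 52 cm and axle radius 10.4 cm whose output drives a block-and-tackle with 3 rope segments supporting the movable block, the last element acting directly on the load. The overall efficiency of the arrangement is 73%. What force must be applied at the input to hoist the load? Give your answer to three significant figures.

Wheel-and-axle MA = R/r = 52/10.4 = 5.
Block-and-tackle MA = number of supporting rope parts = 3.
Combined ideal MA = 5 × 3 = 15.
Actual MA = 15 × 0.73 = 10.95.
Effort = load / actual MA = 4084 / 10.95 = 372.97 N.

373 N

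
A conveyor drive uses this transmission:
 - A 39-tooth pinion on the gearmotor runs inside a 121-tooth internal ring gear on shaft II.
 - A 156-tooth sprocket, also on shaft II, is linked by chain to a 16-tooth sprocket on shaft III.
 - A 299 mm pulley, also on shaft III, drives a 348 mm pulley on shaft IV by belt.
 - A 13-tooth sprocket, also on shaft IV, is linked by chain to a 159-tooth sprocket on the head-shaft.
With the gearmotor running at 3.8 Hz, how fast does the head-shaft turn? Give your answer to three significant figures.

0.839 Hz

Internal gear: ratio = 121/39 = 3.1026, so shaft II turns at 3.8 / 3.1026 = 1.2248 Hz.
Chain: ratio = 16/156 = 0.10256, so shaft III turns at 1.2248 / 0.10256 = 11.942 Hz.
Belt: ratio = 348/299 = 1.1639, so shaft IV turns at 11.942 / 1.1639 = 10.26 Hz.
Chain: ratio = 159/13 = 12.231, so the head-shaft turns at 10.26 / 12.231 = 0.83889 Hz.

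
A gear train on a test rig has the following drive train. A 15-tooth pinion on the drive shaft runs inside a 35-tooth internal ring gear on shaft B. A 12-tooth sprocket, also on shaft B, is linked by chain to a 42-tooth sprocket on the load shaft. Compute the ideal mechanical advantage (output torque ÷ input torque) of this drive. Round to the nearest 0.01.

Each stage contributes driven/driver: internal gear 35/15 = 2.3333, chain 42/12 = 3.5.
Overall: 2.3333 × 3.5 = 8.1667.

8.17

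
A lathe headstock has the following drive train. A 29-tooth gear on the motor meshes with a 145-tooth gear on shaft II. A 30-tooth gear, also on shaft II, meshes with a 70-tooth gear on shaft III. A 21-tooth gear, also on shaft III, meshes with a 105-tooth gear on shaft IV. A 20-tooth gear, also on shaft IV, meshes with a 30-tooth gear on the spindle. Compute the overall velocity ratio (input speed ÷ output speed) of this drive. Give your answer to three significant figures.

Each stage contributes driven/driver: gear mesh 145/29 = 5, gear mesh 70/30 = 2.3333, gear mesh 105/21 = 5, gear mesh 30/20 = 1.5.
Overall: 5 × 2.3333 × 5 × 1.5 = 87.5.

87.5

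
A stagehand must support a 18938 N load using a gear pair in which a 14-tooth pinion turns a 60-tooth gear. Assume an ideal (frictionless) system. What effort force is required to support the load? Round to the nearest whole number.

Gear pair MA = 60/14 = 4.2857.
Effort = load / MA = 18938 / 4.2857 = 4418.9 N.

4419 N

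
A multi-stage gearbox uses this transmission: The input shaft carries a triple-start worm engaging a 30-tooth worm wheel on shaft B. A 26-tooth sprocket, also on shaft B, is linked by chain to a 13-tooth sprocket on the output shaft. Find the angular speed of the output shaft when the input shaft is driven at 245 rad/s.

the input shaft → shaft B (worm, 30/3): 245 ÷ 10 = 24.5 rad/s
shaft B → the output shaft (chain, 13/26): 24.5 ÷ 0.5 = 49 rad/s

49 rad/s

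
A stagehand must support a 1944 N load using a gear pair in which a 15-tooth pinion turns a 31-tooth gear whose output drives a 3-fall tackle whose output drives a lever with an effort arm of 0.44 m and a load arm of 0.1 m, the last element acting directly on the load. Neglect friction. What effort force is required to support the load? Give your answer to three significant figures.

Gear pair MA = 31/15 = 2.0667.
Block-and-tackle MA = number of supporting rope parts = 3.
Lever MA = effort arm / load arm = 0.44/0.1 = 4.4.
Combined ideal MA = 2.0667 × 3 × 4.4 = 27.28.
Effort = load / MA = 1944 / 27.28 = 71.261 N.

71.3 N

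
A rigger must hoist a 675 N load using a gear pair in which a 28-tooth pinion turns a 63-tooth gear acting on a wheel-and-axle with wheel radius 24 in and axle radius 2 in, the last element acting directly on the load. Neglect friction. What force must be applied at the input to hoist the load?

Gear pair MA = 63/28 = 2.25.
Wheel-and-axle MA = R/r = 24/2 = 12.
Combined ideal MA = 2.25 × 12 = 27.
Effort = load / MA = 675 / 27 = 25 N.

25 N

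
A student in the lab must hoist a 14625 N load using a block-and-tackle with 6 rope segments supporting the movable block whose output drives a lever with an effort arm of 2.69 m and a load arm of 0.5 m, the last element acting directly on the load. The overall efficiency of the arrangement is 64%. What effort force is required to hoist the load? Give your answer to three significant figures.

708 N

Block-and-tackle MA = number of supporting rope parts = 6.
Lever MA = effort arm / load arm = 2.69/0.5 = 5.38.
Combined ideal MA = 6 × 5.38 = 32.28.
Actual MA = 32.28 × 0.64 = 20.659.
Effort = load / actual MA = 14625 / 20.659 = 707.92 N.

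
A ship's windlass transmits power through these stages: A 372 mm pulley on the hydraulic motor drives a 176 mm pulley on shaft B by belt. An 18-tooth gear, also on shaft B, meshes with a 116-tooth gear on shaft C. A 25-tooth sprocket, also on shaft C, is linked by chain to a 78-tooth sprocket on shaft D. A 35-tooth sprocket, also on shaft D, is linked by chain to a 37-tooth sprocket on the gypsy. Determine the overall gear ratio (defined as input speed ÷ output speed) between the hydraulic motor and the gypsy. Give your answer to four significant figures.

10.06

Each stage contributes driven/driver: belt 176/372 = 0.47312, gear mesh 116/18 = 6.4444, chain 78/25 = 3.12, chain 37/35 = 1.0571.
Overall: 0.47312 × 6.4444 × 3.12 × 1.0571 = 10.056.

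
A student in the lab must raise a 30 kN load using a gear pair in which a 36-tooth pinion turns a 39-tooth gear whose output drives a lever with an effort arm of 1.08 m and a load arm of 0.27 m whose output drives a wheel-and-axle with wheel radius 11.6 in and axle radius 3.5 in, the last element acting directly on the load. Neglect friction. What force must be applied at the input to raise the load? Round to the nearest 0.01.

2.09 kN

Gear pair MA = 39/36 = 1.0833.
Lever MA = effort arm / load arm = 1.08/0.27 = 4.
Wheel-and-axle MA = R/r = 11.6/3.5 = 3.3143.
Combined ideal MA = 1.0833 × 4 × 3.3143 = 14.362.
Effort = load / MA = 30 / 14.362 = 2.0889 kN.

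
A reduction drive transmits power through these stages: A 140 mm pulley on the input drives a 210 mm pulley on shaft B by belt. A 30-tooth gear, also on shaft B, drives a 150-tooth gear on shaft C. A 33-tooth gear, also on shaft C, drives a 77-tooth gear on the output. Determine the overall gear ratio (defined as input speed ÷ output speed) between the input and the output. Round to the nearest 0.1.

17.5

Each stage contributes driven/driver: belt 210/140 = 1.5, gear mesh 150/30 = 5, gear mesh 77/33 = 2.3333.
Overall: 1.5 × 5 × 2.3333 = 17.5.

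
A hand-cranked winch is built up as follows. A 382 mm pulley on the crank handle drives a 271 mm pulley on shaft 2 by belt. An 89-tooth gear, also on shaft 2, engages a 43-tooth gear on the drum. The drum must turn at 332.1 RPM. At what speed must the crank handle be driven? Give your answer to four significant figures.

113.8 RPM

Overall ratio R = 0.70942 × 0.48315 = 0.34276.
Required input speed = output speed × R = 332.1 × 0.34276 = 113.83 RPM.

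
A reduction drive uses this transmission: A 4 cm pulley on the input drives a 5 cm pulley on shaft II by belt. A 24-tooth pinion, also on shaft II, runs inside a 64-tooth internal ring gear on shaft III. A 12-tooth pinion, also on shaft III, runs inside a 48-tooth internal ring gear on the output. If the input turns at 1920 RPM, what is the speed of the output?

belt 5/4 = 1.25 → 1920/1.25 = 1536 RPM
internal gear 64/24 = 2.6667 → 1536/2.6667 = 576 RPM
internal gear 48/12 = 4 → 576/4 = 144 RPM

144 RPM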